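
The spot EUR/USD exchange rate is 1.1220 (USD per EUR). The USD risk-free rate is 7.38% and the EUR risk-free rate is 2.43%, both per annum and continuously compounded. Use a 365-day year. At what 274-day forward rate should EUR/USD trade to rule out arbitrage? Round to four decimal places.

F = S·e^((r_USD − r_EUR)T) = 1.1220 · e^((0.0738 − 0.0243) × 274/365)
= 1.1220 · e^0.037159 = 1.1220 × 1.037858
F = 1.1645 USD per EUR

1.1645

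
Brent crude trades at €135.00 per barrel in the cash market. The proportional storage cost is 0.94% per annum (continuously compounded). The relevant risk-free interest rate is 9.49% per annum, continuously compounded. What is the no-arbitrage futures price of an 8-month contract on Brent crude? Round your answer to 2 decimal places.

€144.72 per barrel

Net carry = r + u − y = 0.0949 + 0.0094 − 0.0000 = 0.1043
F = S·e^((r+u−y)T) = 135.00 · e^(0.1043 × 8/12) = 135.00 · e^0.069533
= 135.00 × 1.072007 = €144.72 per barrel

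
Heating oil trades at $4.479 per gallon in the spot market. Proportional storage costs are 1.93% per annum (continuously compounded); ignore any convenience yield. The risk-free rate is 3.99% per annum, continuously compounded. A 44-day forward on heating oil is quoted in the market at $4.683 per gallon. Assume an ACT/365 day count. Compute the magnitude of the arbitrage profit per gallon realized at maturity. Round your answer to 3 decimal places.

$0.172 per gallon

Fair forward: F* = S·e^(carry·T), with carry = (r + u) = 0.0399 + 0.0193 = 0.0592
F* = 4.479 · e^(0.0592 × 44/365) = 4.479 · e^0.007136 = 4.479 × 1.007162 = $4.5111
Market $4.683 > fair $4.5111: forward overpriced → cash-and-carry (buy spot, short the forward).
At maturity, profit = |F_mkt − F*| = |4.683 − 4.5111| = $0.172 per gallon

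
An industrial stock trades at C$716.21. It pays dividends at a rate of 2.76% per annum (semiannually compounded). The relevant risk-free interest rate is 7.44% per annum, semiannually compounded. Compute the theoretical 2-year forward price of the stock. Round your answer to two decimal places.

F = S · (1+r/2)^(2T) / (1+q/2)^(2T)
= 716.21 × 1.157311 / 1.056353 = 716.21 × 1.095572
F = C$784.66

C$784.66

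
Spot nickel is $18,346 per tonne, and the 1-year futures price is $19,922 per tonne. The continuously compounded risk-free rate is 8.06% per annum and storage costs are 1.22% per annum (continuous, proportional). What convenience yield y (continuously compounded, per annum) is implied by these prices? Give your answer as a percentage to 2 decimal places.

1.04%

F = S·e^((r+u−y)T) ⇒ (r+u−y) = ln(F/S)/T
ln(19922/18346) = 0.082413; /T ⇒ 0.082413
y = r + u − ln(F/S)/T = 0.0806 + 0.0122 − 0.082413 = 0.010387
y = 1.04%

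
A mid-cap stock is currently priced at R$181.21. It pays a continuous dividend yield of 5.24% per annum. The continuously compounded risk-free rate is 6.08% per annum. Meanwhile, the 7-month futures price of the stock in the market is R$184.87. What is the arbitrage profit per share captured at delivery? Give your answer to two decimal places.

Fair futures: F* = S·e^(carry·T), with carry = (r − q) = 0.0608 − 0.0524 = 0.0084
F* = 181.21 · e^(0.0084 × 7/12) = 181.21 · e^0.004900 = 181.21 × 1.004912 = R$182.1001
Market R$184.87 > fair R$182.1001: forward overpriced → cash-and-carry (buy spot, short the forward).
At maturity, profit = |F_mkt − F*| = |184.87 − 182.1001| = R$2.77 per share

R$2.77 per share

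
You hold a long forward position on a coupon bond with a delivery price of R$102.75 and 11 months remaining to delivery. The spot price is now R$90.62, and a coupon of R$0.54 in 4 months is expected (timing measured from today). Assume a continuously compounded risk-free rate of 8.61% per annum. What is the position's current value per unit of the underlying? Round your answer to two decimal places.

-R$4.86

PV(remaining coupons) I = 0.54·e^(−0.0861·4/12) = 0.5247
Current forward F = (S − I)·e^(rT) = (90.62 − 0.5247)·e^(0.0861·11/12) = 90.0953 × 1.082123 = 97.4942
Value (long) = (F − K)·e^(−rT) = (97.4942 − 102.75) × 0.924109 = -4.8569
Value = -R$4.86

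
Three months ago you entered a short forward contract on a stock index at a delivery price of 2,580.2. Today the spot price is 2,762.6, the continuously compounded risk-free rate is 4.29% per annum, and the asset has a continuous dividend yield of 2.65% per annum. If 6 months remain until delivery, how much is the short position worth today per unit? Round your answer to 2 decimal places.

-200.79

Current fair forward for the remaining 6 months: F = S·e^((r − q)·T), (r − q) = 0.0429 − 0.0265 = 0.0164
F = 2762.6 · e^(0.0164 × 6/12) = 2762.6 × 1.00823371 = 2785.3464
Value of long forward = (F − K)·e^(−rT) = (2785.3464 − 2580.2) · e^(−0.0429·6/12)
= 205.1464 × 0.97877842 = 200.79
Short position value = −(long value) = -200.79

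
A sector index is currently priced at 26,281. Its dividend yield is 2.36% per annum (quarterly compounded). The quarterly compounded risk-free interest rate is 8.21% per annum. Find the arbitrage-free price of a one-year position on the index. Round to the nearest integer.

27,843

F = S · (1+r/4)^(4T) / (1+q/4)^(4T)
= 26281 × 1.084662 / 1.023810 = 26281 × 1.059437
F = 27,843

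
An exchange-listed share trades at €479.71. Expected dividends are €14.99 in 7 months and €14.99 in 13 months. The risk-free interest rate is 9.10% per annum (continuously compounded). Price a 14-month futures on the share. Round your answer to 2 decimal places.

€502.53

PV(dividends) I = 14.99·e^(−0.0910·7/12) + 14.99·e^(−0.0910·13/12)
I = 14.2150 + 13.5827 = 27.7977
F = (S − I)·e^(rT) = (479.71 − 27.7977) · e^(0.0910·14/12)
= 451.9123 · e^0.106167 = 451.9123 × 1.112008 = €502.53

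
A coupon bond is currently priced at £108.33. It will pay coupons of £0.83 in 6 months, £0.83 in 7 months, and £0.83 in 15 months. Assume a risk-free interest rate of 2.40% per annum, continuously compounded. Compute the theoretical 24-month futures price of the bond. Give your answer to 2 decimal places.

£111.09

PV(coupons) I = 0.83·e^(−0.0240·6/12) + 0.83·e^(−0.0240·7/12) + 0.83·e^(−0.0240·15/12)
I = 0.8201 + 0.8185 + 0.8055 = 2.4441
F = (S − I)·e^(rT) = (108.33 − 2.4441) · e^(0.0240·24/12)
= 105.8859 · e^0.048000 = 105.8859 × 1.049171 = £111.09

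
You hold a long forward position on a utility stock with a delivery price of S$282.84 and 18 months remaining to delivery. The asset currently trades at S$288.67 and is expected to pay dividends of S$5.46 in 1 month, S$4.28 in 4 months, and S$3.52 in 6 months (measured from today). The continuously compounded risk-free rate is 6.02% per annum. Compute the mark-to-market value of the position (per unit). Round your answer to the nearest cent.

PV(remaining dividends) I = 5.46·e^(−0.0602·1/12) + 4.28·e^(−0.0602·4/12) + 3.52·e^(−0.0602·6/12) = 13.0433
Current forward F = (S − I)·e^(rT) = (288.67 − 13.0433)·e^(0.0602·18/12) = 275.6267 × 1.094503 = 301.6743
Value (long) = (F − K)·e^(−rT) = (301.6743 − 282.84) × 0.913657 = 17.2081
Value = S$17.21

S$17.21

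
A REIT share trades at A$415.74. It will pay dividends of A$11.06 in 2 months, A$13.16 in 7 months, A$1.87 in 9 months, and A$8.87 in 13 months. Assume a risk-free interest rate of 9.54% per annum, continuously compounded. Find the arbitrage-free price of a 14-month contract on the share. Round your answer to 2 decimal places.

PV(dividends) I = 11.06·e^(−0.0954·2/12) + 13.16·e^(−0.0954·7/12) + 1.87·e^(−0.0954·9/12) + 8.87·e^(−0.0954·13/12)
I = 10.8855 + 12.4477 + 1.7409 + 7.9991 = 33.0732
F = (S − I)·e^(rT) = (415.74 − 33.0732) · e^(0.0954·14/12)
= 382.6668 · e^0.111300 = 382.6668 × 1.117730 = A$427.72

A$427.72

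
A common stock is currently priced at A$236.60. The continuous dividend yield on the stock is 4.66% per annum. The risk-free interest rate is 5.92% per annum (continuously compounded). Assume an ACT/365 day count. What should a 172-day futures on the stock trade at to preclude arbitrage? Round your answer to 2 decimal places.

F = S·e^((r − q)T) = 236.60 · e^((0.0592 − 0.0466) × 172/365)
= 236.60 · e^0.005938 = 236.60 × 1.005956
F = A$238.01

A$238.01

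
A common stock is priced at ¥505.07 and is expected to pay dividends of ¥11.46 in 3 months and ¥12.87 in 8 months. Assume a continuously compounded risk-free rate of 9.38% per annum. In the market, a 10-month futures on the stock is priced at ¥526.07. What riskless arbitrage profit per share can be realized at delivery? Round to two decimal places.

¥5.11 per share

PV(dividends) I = 11.46·e^(−0.0938·3/12) + 12.87·e^(−0.0938·8/12) = 23.2842
Fair futures F* = (S − I)·e^(rT) = (505.07 − 23.2842)·e^0.078167 = 481.7858 × 1.081303 = 520.9564
Market ¥526.07 > fair 520.9564: forward overpriced → cash-and-carry (borrow at r, buy the stock and collect the dividends, short the forward).
Profit at T = |F_mkt − F*| = |526.07 − 520.9564| = ¥5.11 per share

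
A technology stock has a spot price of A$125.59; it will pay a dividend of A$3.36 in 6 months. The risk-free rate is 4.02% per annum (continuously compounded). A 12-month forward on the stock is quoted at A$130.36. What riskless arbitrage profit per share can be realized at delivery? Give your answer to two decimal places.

PV(dividends) I = 3.36·e^(−0.0402·6/12) = 3.2931
Fair forward F* = (S − I)·e^(rT) = (125.59 − 3.2931)·e^0.040200 = 122.2969 × 1.041019 = 127.3134
Market A$130.36 > fair 127.3134: forward overpriced → cash-and-carry (borrow at r, buy the stock and collect the dividends, short the forward).
Profit at T = |F_mkt − F*| = |130.36 − 127.3134| = A$3.05 per share

A$3.05 per share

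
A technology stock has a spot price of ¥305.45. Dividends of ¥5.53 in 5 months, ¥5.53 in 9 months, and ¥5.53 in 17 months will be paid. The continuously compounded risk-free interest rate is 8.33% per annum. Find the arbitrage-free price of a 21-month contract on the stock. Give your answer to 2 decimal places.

¥335.51

PV(dividends) I = 5.53·e^(−0.0833·5/12) + 5.53·e^(−0.0833·9/12) + 5.53·e^(−0.0833·17/12)
I = 5.3414 + 5.1951 + 4.9144 = 15.4509
F = (S − I)·e^(rT) = (305.45 − 15.4509) · e^(0.0833·21/12)
= 289.9991 · e^0.145775 = 289.9991 × 1.156936 = ¥335.51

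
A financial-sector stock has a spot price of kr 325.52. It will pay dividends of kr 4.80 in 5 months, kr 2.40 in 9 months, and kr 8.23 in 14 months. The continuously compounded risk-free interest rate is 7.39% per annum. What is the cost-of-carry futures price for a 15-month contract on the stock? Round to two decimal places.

kr 341.15

PV(dividends) I = 4.80·e^(−0.0739·5/12) + 2.40·e^(−0.0739·9/12) + 8.23·e^(−0.0739·14/12)
I = 4.6545 + 2.2706 + 7.5502 = 14.4753
F = (S − I)·e^(rT) = (325.52 − 14.4753) · e^(0.0739·15/12)
= 311.0447 · e^0.092375 = 311.0447 × 1.096776 = kr 341.15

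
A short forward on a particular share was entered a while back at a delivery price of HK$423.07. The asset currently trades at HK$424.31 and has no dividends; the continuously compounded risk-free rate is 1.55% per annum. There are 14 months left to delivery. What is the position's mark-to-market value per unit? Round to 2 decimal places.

-HK$8.82

Current fair forward for the remaining 14 months: F = S·e^(r·T), r = 0.0155
F = 424.31 · e^(0.0155 × 14/12) = 424.31 × 1.018248 = 432.0528
Value of long forward = (F − K)·e^(−rT) = (432.0528 − 423.07) · e^(−0.0155·14/12)
= 8.9828 × 0.982079 = 8.82
Short position value = −(long value) = -HK$8.82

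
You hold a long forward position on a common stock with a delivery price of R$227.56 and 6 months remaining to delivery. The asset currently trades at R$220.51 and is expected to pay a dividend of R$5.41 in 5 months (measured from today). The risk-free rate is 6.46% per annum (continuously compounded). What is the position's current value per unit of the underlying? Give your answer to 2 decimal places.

-R$5.08

PV(remaining dividends) I = 5.41·e^(−0.0646·5/12) = 5.2663
Current forward F = (S − I)·e^(rT) = (220.51 − 5.2663)·e^(0.0646·6/12) = 215.2437 × 1.032827 = 222.3095
Value (long) = (F − K)·e^(−rT) = (222.3095 − 227.56) × 0.968216 = -5.0836
Value = -R$5.08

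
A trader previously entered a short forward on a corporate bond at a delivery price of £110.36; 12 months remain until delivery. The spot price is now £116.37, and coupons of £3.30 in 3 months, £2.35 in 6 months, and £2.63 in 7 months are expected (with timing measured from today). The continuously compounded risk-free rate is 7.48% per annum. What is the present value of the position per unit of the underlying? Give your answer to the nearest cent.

-£5.94

PV(remaining coupons) I = 3.30·e^(−0.0748·3/12) + 2.35·e^(−0.0748·6/12) + 2.63·e^(−0.0748·7/12) = 8.0203
Current forward F = (S − I)·e^(rT) = (116.37 − 8.0203)·e^(0.0748·12/12) = 108.3497 × 1.077669 = 116.7651
Value (long) = (F − K)·e^(−rT) = (116.7651 − 110.36) × 0.927929 = 5.9435
Short position value = −(long value) = -£5.94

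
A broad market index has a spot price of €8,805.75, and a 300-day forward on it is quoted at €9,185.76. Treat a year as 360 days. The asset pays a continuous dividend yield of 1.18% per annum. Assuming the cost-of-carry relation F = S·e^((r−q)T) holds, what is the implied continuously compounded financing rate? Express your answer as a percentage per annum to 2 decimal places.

From F = S·e^((r−q)T): (r − q) = ln(F/S)/T
ln(9185.76/8805.75) = ln(1.043155) = 0.042250
(r − q) = 0.042250 / (300/360) = 0.050700
r = ln(F/S)/T + q = 0.050700 + 0.0118 = 0.062500
r = 6.25%

6.25%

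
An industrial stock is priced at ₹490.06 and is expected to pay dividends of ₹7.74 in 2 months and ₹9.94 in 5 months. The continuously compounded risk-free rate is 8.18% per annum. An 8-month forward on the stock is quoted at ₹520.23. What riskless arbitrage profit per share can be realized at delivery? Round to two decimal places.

₹20.91 per share

PV(dividends) I = 7.74·e^(−0.0818·2/12) + 9.94·e^(−0.0818·5/12) = 17.2421
Fair forward F* = (S − I)·e^(rT) = (490.06 − 17.2421)·e^0.054533 = 472.8179 × 1.056047 = 499.3179
Market ₹520.23 > fair 499.3179: forward overpriced → cash-and-carry (borrow at r, buy the stock and collect the dividends, short the forward).
Profit at T = |F_mkt − F*| = |520.23 − 499.3179| = ₹20.91 per share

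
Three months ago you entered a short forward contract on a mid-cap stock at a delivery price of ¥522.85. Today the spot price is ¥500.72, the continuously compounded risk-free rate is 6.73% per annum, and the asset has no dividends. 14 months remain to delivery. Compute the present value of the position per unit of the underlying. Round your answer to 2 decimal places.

Current fair forward for the remaining 14 months: F = S·e^(r·T), r = 0.0673
F = 500.72 · e^(0.0673 × 14/12) = 500.72 × 1.081681 = 541.6193
Value of long forward = (F − K)·e^(−rT) = (541.6193 − 522.85) · e^(−0.0673·14/12)
= 18.7693 × 0.924487 = 17.35
Short position value = −(long value) = -¥17.35

-¥17.35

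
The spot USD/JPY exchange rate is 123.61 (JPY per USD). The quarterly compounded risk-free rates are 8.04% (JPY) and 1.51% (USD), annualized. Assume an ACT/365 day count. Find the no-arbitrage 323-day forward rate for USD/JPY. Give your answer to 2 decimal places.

By covered interest parity, F = S · (1+r_JPY/4)^(4T) / (1+r_USD/4)^(4T)
= 123.61 × 1.072983 / 1.013427 = 123.61 × 1.058767
F = 130.87 JPY per USD

130.87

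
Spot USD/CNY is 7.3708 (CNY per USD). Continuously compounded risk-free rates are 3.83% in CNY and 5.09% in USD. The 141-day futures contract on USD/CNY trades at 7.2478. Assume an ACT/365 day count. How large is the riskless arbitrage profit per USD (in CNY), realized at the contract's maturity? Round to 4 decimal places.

0.0872 per USD (in CNY)

Fair futures: F* = S·e^(carry·T), with carry = (r_CNY − r_USD) = 0.0383 − 0.0509 = -0.0126
F* = 7.3708 · e^(-0.0126 × 141/365) = 7.3708 · e^-0.004867 = 7.3708 × 0.995145 = 7.3350
Market 7.2478 < fair 7.3350: forward underpriced → reverse cash-and-carry (short spot, go long the forward).
At maturity, profit = |F_mkt − F*| = |7.2478 − 7.3350| = 0.0872 per USD (in CNY)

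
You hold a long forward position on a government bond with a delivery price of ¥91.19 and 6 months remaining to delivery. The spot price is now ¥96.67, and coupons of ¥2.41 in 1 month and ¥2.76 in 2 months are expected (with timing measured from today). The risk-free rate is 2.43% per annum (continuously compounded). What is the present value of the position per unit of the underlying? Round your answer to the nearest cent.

PV(remaining coupons) I = 2.41·e^(−0.0243·1/12) + 2.76·e^(−0.0243·2/12) = 5.1540
Current forward F = (S − I)·e^(rT) = (96.67 − 5.1540)·e^(0.0243·6/12) = 91.5160 × 1.012224 = 92.6347
Value (long) = (F − K)·e^(−rT) = (92.6347 − 91.19) × 0.987924 = 1.4273
Value = ¥1.43

¥1.43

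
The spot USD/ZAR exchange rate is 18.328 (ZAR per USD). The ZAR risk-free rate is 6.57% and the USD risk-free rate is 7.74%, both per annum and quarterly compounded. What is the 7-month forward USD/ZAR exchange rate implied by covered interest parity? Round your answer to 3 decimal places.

18.206

By covered interest parity, F = S · (1+r_ZAR/4)^(4T) / (1+r_USD/4)^(4T)
= 18.328 × 1.038745 / 1.045734 = 18.328 × 0.993317
F = 18.206 ZAR per USD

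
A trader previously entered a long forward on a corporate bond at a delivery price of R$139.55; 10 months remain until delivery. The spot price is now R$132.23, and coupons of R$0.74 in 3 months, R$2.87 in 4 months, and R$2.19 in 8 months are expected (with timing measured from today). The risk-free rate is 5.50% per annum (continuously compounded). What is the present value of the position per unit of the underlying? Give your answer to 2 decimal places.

PV(remaining coupons) I = 0.74·e^(−0.0550·3/12) + 2.87·e^(−0.0550·4/12) + 2.19·e^(−0.0550·8/12) = 5.6589
Current forward F = (S − I)·e^(rT) = (132.23 − 5.6589)·e^(0.0550·10/12) = 126.5711 × 1.046900 = 132.5073
Value (long) = (F − K)·e^(−rT) = (132.5073 − 139.55) × 0.955201 = -6.7272
Value = -R$6.73

-R$6.73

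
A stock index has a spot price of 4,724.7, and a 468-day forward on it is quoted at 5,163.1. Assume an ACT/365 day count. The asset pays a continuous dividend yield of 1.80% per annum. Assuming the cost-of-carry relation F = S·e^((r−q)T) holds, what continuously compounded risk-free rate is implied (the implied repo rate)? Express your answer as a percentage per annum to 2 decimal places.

8.72%

From F = S·e^((r−q)T): (r − q) = ln(F/S)/T
ln(5163.1/4724.7) = ln(1.092789) = 0.088733
(r − q) = 0.088733 / (468/365) = 0.069204
r = ln(F/S)/T + q = 0.069204 + 0.0180 = 0.087204
r = 8.72%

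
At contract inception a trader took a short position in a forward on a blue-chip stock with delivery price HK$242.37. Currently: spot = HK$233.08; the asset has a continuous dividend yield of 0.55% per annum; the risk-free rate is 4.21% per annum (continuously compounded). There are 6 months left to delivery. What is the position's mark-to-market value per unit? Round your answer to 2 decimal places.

HK$4.88

Current fair forward for the remaining 6 months: F = S·e^((r − q)·T), (r − q) = 0.0421 − 0.0055 = 0.0366
F = 233.08 · e^(0.0366 × 6/12) = 233.08 × 1.018468 = 237.3845
Value of long forward = (F − K)·e^(−rT) = (237.3845 − 242.37) · e^(−0.0421·6/12)
= -4.9855 × 0.979170 = -4.88
Short position value = −(long value) = HK$4.88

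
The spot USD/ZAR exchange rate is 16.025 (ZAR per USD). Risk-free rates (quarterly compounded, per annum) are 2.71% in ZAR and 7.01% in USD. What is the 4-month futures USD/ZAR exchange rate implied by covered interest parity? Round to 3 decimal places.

15.800

By covered interest parity, F = S · (1+r_ZAR/4)^(4T) / (1+r_USD/4)^(4T)
= 16.025 × 1.009044 / 1.023435 = 16.025 × 0.985939
F = 15.800 ZAR per USD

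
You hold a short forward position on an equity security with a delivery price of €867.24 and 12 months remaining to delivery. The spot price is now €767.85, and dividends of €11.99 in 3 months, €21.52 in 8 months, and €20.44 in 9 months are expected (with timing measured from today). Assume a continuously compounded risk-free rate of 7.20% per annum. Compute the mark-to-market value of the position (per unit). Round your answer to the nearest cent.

€90.80

PV(remaining dividends) I = 11.99·e^(−0.0720·3/12) + 21.52·e^(−0.0720·8/12) + 20.44·e^(−0.0720·9/12) = 51.6531
Current forward F = (S − I)·e^(rT) = (767.85 − 51.6531)·e^(0.0720·12/12) = 716.1969 × 1.074655 = 769.6646
Value (long) = (F − K)·e^(−rT) = (769.6646 − 867.24) × 0.930531 = -90.7969
Short position value = −(long value) = €90.80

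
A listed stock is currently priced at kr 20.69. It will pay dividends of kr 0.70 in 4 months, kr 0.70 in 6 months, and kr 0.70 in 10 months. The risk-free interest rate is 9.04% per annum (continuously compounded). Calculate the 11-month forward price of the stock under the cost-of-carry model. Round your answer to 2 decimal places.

PV(dividends) I = 0.70·e^(−0.0904·4/12) + 0.70·e^(−0.0904·6/12) + 0.70·e^(−0.0904·10/12)
I = 0.6792 + 0.6691 + 0.6492 = 1.9975
F = (S − I)·e^(rT) = (20.69 − 1.9975) · e^(0.0904·11/12)
= 18.6925 · e^0.082867 = 18.6925 × 1.086397 = kr 20.31

kr 20.31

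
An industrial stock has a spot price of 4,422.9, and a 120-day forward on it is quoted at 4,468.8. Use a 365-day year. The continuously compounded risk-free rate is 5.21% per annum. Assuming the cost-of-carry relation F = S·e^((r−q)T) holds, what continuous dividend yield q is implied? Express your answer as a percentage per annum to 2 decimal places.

2.07%

From F = S·e^((r−q)T): (r − q) = ln(F/S)/T
ln(4468.8/4422.9) = ln(1.010378) = 0.010325
(r − q) = 0.010325 / (120/365) = 0.031405
q = r − ln(F/S)/T = 0.0521 − 0.031405 = 0.020695
q = 2.07%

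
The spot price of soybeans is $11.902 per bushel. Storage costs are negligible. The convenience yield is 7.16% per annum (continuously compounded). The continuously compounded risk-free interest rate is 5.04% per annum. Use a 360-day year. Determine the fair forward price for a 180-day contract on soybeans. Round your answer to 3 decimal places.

Net carry = r + u − y = 0.0504 + 0.0000 − 0.0716 = -0.0212
F = S·e^((r+u−y)T) = 11.902 · e^(-0.0212 × 180/360) = 11.902 · e^-0.010600
= 11.902 × 0.989456 = $11.777 per bushel

$11.777 per bushel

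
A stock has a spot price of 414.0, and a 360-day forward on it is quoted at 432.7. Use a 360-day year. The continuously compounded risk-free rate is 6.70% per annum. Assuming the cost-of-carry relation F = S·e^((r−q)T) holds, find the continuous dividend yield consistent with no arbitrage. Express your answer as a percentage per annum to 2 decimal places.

From F = S·e^((r−q)T): (r − q) = ln(F/S)/T
ln(432.7/414.0) = ln(1.045169) = 0.044179
(r − q) = 0.044179 / (360/360) = 0.044179
q = r − ln(F/S)/T = 0.0670 − 0.044179 = 0.022821
q = 2.28%

2.28%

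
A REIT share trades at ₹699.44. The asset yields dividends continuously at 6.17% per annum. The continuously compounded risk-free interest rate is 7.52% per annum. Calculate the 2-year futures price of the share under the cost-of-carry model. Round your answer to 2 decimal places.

F = S·e^((r − q)T) = 699.44 · e^((0.0752 − 0.0617) × 2)
= 699.44 · e^0.027000 = 699.44 × 1.027368
F = ₹718.58

₹718.58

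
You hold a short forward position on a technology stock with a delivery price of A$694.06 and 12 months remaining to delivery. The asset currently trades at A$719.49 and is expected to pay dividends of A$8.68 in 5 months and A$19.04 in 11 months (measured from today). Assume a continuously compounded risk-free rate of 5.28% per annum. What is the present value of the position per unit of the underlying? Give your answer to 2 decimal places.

-A$34.49

PV(remaining dividends) I = 8.68·e^(−0.0528·5/12) + 19.04·e^(−0.0528·11/12) = 26.6315
Current forward F = (S − I)·e^(rT) = (719.49 − 26.6315)·e^(0.0528·12/12) = 692.8585 × 1.054219 = 730.4246
Value (long) = (F − K)·e^(−rT) = (730.4246 − 694.06) × 0.948570 = 34.4944
Short position value = −(long value) = -A$34.49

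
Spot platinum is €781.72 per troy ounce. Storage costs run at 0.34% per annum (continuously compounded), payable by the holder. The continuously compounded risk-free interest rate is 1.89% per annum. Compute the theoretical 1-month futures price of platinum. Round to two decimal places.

€783.17 per troy ounce

Net carry = r + u − y = 0.0189 + 0.0034 − 0.0000 = 0.0223
F = S·e^((r+u−y)T) = 781.72 · e^(0.0223 × 1/12) = 781.72 · e^0.001858
= 781.72 × 1.001860 = €783.17 per troy ounce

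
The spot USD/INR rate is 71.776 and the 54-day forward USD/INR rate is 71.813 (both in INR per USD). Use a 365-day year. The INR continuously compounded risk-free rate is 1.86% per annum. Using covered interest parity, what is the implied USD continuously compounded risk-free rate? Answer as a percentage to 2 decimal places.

1.51%

F = S·e^((r_INR − r_USD)T) ⇒ r_USD = r_INR − ln(F/S)/T
ln(71.813/71.776) = 0.000515; /(54/365) = 0.003481
r_USD = 0.0186 − 0.003481 = 0.015119
r_USD = 1.51%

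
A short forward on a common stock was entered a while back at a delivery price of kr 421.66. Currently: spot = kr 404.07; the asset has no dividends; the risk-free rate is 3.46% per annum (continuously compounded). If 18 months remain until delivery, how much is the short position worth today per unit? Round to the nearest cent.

Current fair forward for the remaining 18 months: F = S·e^(r·T), r = 0.0346
F = 404.07 · e^(0.0346 × 18/12) = 404.07 × 1.053270 = 425.5948
Value of long forward = (F − K)·e^(−rT) = (425.5948 − 421.66) · e^(−0.0346·18/12)
= 3.9348 × 0.949424 = 3.74
Short position value = −(long value) = -kr 3.74

-kr 3.74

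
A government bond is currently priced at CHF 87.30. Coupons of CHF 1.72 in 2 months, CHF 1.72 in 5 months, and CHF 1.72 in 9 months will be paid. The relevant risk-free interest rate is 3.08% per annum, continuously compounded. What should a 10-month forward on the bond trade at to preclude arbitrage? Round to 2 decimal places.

CHF 84.35

PV(coupons) I = 1.72·e^(−0.0308·2/12) + 1.72·e^(−0.0308·5/12) + 1.72·e^(−0.0308·9/12)
I = 1.7112 + 1.6981 + 1.6807 = 5.0900
F = (S − I)·e^(rT) = (87.30 − 5.0900) · e^(0.0308·10/12)
= 82.2100 · e^0.025667 = 82.2100 × 1.025999 = CHF 84.35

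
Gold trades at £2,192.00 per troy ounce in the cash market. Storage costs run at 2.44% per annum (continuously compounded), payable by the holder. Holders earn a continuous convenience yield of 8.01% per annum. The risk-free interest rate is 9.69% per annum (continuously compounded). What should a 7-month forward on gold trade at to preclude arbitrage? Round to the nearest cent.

£2,245.32 per troy ounce

Net carry = r + u − y = 0.0969 + 0.0244 − 0.0801 = 0.0412
F = S·e^((r+u−y)T) = 2192.00 · e^(0.0412 × 7/12) = 2192.00 · e^0.02403333
= 2192.00 × 1.02432446 = £2,245.32 per troy ounce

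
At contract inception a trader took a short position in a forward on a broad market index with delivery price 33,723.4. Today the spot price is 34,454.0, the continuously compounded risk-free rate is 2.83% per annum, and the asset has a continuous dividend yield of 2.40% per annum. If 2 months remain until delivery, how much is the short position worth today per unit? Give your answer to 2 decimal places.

-751.75

Current fair forward for the remaining 2 months: F = S·e^((r − q)·T), (r − q) = 0.0283 − 0.0240 = 0.0043
F = 34454.0 · e^(0.0043 × 2/12) = 34454.0 × 1.00071692 = 34478.7008
Value of long forward = (F − K)·e^(−rT) = (34478.7008 − 33723.4) · e^(−0.0283·2/12)
= 755.3008 × 0.99529444 = 751.75
Short position value = −(long value) = -751.75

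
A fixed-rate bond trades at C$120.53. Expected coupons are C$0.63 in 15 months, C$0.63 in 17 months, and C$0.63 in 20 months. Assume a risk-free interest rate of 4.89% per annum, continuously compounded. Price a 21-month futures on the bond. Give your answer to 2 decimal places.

C$129.38

PV(coupons) I = 0.63·e^(−0.0489·15/12) + 0.63·e^(−0.0489·17/12) + 0.63·e^(−0.0489·20/12)
I = 0.5926 + 0.5878 + 0.5807 = 1.7611
F = (S − I)·e^(rT) = (120.53 − 1.7611) · e^(0.0489·21/12)
= 118.7689 · e^0.085575 = 118.7689 × 1.089343 = C$129.38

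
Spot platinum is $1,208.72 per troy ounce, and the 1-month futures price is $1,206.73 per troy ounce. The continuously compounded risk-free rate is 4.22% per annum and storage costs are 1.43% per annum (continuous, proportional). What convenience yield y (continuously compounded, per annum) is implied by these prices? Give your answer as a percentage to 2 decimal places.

7.63%

F = S·e^((r+u−y)T) ⇒ (r+u−y) = ln(F/S)/T
ln(1206.73/1208.72) = -0.001648; /T ⇒ -0.019776
y = r + u − ln(F/S)/T = 0.0422 + 0.0143 + 0.019776 = 0.076276
y = 7.63%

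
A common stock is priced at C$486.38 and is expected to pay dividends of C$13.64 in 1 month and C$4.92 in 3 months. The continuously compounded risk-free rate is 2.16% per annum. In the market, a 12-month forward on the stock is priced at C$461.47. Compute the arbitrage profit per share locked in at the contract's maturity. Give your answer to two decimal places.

C$16.62 per share

PV(dividends) I = 13.64·e^(−0.0216·1/12) + 4.92·e^(−0.0216·3/12) = 18.5090
Fair forward F* = (S − I)·e^(rT) = (486.38 − 18.5090)·e^0.021600 = 467.8710 × 1.021835 = 478.0870
Market C$461.47 < fair 478.0870: forward underpriced → reverse cash-and-carry (short the stock, invest proceeds at r, pay the dividends, go long the forward).
Profit at T = |F_mkt − F*| = |461.47 − 478.0870| = C$16.62 per share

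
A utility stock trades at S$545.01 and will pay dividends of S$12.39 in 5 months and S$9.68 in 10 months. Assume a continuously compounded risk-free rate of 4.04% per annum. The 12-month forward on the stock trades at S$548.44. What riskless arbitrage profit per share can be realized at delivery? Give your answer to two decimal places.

S$3.39 per share

PV(dividends) I = 12.39·e^(−0.0404·5/12) + 9.68·e^(−0.0404·10/12) = 21.5427
Fair forward F* = (S − I)·e^(rT) = (545.01 − 21.5427)·e^0.040400 = 523.4673 × 1.041227 = 545.0483
Market S$548.44 > fair 545.0483: forward overpriced → cash-and-carry (borrow at r, buy the stock and collect the dividends, short the forward).
Profit at T = |F_mkt − F*| = |548.44 − 545.0483| = S$3.39 per share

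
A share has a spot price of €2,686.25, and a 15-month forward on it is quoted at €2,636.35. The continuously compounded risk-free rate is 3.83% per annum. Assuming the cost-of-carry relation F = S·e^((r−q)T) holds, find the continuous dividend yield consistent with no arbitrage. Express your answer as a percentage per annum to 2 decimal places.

5.33%

From F = S·e^((r−q)T): (r − q) = ln(F/S)/T
ln(2636.35/2686.25) = ln(0.981424) = -0.018751
(r − q) = -0.018751 / (15/12) = -0.015001
q = r − ln(F/S)/T = 0.0383 + 0.015001 = 0.053301
q = 5.33%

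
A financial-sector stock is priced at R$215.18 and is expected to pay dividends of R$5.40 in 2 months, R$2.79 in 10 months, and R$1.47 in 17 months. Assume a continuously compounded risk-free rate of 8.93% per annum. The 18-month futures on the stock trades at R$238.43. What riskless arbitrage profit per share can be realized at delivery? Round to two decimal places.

R$2.93 per share

PV(dividends) I = 5.40·e^(−0.0893·2/12) + 2.79·e^(−0.0893·10/12) + 1.47·e^(−0.0893·17/12) = 9.2055
Fair futures F* = (S − I)·e^(rT) = (215.18 − 9.2055)·e^0.133950 = 205.9745 × 1.143336 = 235.4981
Market R$238.43 > fair 235.4981: forward overpriced → cash-and-carry (borrow at r, buy the stock and collect the dividends, short the forward).
Profit at T = |F_mkt − F*| = |238.43 − 235.4981| = R$2.93 per share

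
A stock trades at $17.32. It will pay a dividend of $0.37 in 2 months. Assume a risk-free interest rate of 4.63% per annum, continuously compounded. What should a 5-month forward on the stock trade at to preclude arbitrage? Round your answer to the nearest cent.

$17.28

PV(dividends) I = 0.37·e^(−0.0463·2/12)
I = 0.3672
F = (S − I)·e^(rT) = (17.32 − 0.3672) · e^(0.0463·5/12)
= 16.9528 · e^0.019292 = 16.9528 × 1.019479 = $17.28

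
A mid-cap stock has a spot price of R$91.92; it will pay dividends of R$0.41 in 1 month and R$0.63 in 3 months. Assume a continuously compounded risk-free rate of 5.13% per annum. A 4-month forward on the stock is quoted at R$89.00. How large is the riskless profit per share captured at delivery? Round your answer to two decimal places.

PV(dividends) I = 0.41·e^(−0.0513·1/12) + 0.63·e^(−0.0513·3/12) = 1.0302
Fair forward F* = (S − I)·e^(rT) = (91.92 − 1.0302)·e^0.017100 = 90.8898 × 1.017247 = 92.4574
Market R$89.00 < fair 92.4574: forward underpriced → reverse cash-and-carry (short the stock, invest proceeds at r, pay the dividends, go long the forward).
Profit at T = |F_mkt − F*| = |89.00 − 92.4574| = R$3.46 per share

R$3.46 per share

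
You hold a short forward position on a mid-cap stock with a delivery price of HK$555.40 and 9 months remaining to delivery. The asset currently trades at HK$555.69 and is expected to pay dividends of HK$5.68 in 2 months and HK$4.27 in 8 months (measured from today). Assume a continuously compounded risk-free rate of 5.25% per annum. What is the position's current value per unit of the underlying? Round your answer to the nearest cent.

PV(remaining dividends) I = 5.68·e^(−0.0525·2/12) + 4.27·e^(−0.0525·8/12) = 9.7537
Current forward F = (S − I)·e^(rT) = (555.69 − 9.7537)·e^(0.0525·9/12) = 545.9363 × 1.040160 = 567.8611
Value (long) = (F − K)·e^(−rT) = (567.8611 − 555.40) × 0.961390 = 11.9800
Short position value = −(long value) = -HK$11.98

-HK$11.98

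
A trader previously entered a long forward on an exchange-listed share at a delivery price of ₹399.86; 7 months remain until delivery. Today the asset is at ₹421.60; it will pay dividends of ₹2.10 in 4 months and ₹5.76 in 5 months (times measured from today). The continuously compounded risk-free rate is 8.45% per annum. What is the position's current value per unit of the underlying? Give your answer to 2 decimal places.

₹33.37

PV(remaining dividends) I = 2.10·e^(−0.0845·4/12) + 5.76·e^(−0.0845·5/12) = 7.6024
Current forward F = (S − I)·e^(rT) = (421.60 − 7.6024)·e^(0.0845·7/12) = 413.9976 × 1.050527 = 434.9157
Value (long) = (F − K)·e^(−rT) = (434.9157 − 399.86) × 0.951903 = 33.3696
Value = ₹33.37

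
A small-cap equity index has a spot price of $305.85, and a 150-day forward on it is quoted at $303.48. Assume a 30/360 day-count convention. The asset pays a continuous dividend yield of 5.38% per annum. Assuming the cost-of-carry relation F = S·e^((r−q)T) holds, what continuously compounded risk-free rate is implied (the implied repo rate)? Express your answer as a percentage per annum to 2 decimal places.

From F = S·e^((r−q)T): (r − q) = ln(F/S)/T
ln(303.48/305.85) = ln(0.992251) = -0.007779
(r − q) = -0.007779 / (150/360) = -0.018670
r = ln(F/S)/T + q = -0.018670 + 0.0538 = 0.035130
r = 3.51%

3.51%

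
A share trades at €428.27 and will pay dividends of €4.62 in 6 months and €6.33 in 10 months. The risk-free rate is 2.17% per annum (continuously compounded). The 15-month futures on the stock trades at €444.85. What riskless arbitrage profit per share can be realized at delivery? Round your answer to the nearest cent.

PV(dividends) I = 4.62·e^(−0.0217·6/12) + 6.33·e^(−0.0217·10/12) = 10.7867
Fair futures F* = (S − I)·e^(rT) = (428.27 − 10.7867)·e^0.027125 = 417.4833 × 1.027496 = 428.9624
Market €444.85 > fair 428.9624: forward overpriced → cash-and-carry (borrow at r, buy the stock and collect the dividends, short the forward).
Profit at T = |F_mkt − F*| = |444.85 − 428.9624| = €15.89 per share

€15.89 per share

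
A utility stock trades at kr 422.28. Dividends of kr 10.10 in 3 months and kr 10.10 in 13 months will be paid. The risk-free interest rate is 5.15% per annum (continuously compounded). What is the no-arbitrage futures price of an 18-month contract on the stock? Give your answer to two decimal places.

kr 435.10

PV(dividends) I = 10.10·e^(−0.0515·3/12) + 10.10·e^(−0.0515·13/12)
I = 9.9708 + 9.5519 = 19.5227
F = (S − I)·e^(rT) = (422.28 − 19.5227) · e^(0.0515·18/12)
= 402.7573 · e^0.077250 = 402.7573 × 1.080312 = kr 435.10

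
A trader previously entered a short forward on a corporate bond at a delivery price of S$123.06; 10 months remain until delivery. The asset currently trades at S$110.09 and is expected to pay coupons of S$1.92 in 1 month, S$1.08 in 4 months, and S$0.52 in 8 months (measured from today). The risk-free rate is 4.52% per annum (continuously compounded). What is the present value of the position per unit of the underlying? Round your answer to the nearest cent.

PV(remaining coupons) I = 1.92·e^(−0.0452·1/12) + 1.08·e^(−0.0452·4/12) + 0.52·e^(−0.0452·8/12) = 3.4812
Current forward F = (S − I)·e^(rT) = (110.09 − 3.4812)·e^(0.0452·10/12) = 106.6088 × 1.038385 = 110.7010
Value (long) = (F − K)·e^(−rT) = (110.7010 − 123.06) × 0.963034 = -11.9021
Short position value = −(long value) = S$11.90

S$11.90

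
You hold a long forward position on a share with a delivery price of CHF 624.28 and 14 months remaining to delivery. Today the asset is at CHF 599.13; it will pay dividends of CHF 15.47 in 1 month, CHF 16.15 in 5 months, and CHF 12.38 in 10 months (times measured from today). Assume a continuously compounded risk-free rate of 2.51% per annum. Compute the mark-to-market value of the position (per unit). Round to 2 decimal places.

-CHF 50.68

PV(remaining dividends) I = 15.47·e^(−0.0251·1/12) + 16.15·e^(−0.0251·5/12) + 12.38·e^(−0.0251·10/12) = 43.5434
Current forward F = (S − I)·e^(rT) = (599.13 − 43.5434)·e^(0.0251·14/12) = 555.5866 × 1.029716 = 572.0964
Value (long) = (F − K)·e^(−rT) = (572.0964 − 624.28) × 0.971141 = -50.6776
Value = -CHF 50.68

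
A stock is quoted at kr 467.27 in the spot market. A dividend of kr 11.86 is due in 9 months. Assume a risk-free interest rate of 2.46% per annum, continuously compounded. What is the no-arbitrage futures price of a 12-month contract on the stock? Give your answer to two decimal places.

PV(dividends) I = 11.86·e^(−0.0246·9/12)
I = 11.6432
F = (S − I)·e^(rT) = (467.27 − 11.6432) · e^(0.0246·12/12)
= 455.6268 · e^0.024600 = 455.6268 × 1.024905 = kr 466.97

kr 466.97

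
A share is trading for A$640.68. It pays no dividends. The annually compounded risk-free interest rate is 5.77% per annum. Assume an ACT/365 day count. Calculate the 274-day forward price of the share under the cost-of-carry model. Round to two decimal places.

F = S · (1+r)^T
= 640.68 × 1.043010
F = A$668.24

A$668.24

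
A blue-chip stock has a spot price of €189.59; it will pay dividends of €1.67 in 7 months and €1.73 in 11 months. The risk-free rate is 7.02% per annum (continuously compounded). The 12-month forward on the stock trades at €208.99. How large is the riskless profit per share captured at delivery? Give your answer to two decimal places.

PV(dividends) I = 1.67·e^(−0.0702·7/12) + 1.73·e^(−0.0702·11/12) = 3.2252
Fair forward F* = (S − I)·e^(rT) = (189.59 − 3.2252)·e^0.070200 = 186.3648 × 1.072723 = 199.9178
Market €208.99 > fair 199.9178: forward overpriced → cash-and-carry (borrow at r, buy the stock and collect the dividends, short the forward).
Profit at T = |F_mkt − F*| = |208.99 − 199.9178| = €9.07 per share

€9.07 per share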